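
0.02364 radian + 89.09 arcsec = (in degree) 1.379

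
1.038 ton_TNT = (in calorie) 1.038e+09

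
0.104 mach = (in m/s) 35.41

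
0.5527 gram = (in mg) 552.7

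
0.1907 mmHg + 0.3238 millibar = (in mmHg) 0.4336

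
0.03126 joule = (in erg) 3.126e+05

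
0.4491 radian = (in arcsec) 9.263e+04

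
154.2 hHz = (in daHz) 1542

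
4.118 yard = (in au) 2.517e-11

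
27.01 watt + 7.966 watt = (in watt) 34.98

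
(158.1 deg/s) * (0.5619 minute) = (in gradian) 5922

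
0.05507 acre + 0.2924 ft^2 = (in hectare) 0.02229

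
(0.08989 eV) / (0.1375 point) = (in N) 2.969e-16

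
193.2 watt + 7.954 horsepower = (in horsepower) 8.213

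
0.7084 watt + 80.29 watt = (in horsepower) 0.1086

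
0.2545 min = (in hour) 0.004242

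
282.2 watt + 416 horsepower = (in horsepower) 416.4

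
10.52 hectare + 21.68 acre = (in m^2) 1.929e+05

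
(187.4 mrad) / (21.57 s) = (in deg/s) 0.4978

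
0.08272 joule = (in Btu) 7.84e-05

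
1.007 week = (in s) 6.09e+05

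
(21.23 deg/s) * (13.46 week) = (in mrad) 3.016e+09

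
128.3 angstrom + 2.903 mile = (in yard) 5109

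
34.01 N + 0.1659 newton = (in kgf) 3.485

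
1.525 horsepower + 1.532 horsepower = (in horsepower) 3.057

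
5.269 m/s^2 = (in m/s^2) 5.269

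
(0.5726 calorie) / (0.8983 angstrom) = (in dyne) 2.667e+15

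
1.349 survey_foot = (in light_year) 4.346e-17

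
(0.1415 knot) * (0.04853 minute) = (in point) 600.8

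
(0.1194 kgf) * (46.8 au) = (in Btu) 7.77e+09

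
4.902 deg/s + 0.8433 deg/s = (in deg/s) 5.745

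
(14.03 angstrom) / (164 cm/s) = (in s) 8.555e-10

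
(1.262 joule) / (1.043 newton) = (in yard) 1.323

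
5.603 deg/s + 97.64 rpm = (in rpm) 98.57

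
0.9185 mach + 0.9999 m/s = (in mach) 0.9214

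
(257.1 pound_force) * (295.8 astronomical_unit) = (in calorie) 1.21e+16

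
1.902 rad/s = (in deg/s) 109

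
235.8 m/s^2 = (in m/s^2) 235.8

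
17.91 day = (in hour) 429.8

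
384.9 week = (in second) 2.328e+08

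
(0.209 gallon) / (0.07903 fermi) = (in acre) 2.474e+09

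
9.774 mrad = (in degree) 0.56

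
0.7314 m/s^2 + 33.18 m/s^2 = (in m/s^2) 33.91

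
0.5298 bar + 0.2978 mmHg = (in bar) 0.5302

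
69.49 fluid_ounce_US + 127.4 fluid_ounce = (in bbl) 0.03662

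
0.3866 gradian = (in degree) 0.3479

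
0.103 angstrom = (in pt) 2.92e-08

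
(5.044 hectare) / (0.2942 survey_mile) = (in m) 106.5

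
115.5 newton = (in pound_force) 25.97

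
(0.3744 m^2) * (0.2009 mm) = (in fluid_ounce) 2.543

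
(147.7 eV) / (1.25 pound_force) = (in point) 1.206e-14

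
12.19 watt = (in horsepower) 0.01635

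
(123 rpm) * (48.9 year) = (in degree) 1.138e+12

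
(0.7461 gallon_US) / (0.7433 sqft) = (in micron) 4.09e+04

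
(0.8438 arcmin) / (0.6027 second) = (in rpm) 0.003889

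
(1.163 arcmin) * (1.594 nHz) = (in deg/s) 3.09e-11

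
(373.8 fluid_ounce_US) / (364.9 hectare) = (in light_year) 3.202e-25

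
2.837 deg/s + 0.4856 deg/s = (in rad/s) 0.05799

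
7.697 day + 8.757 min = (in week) 1.1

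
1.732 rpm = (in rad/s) 0.1814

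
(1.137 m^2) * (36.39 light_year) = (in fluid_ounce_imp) 1.378e+22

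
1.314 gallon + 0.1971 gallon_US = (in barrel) 0.03598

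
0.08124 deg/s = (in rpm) 0.01354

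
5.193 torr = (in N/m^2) 692.3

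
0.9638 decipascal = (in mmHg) 0.0007229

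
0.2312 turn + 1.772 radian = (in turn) 0.5132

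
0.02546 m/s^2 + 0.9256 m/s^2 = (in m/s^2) 0.9511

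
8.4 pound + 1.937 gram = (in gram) 3812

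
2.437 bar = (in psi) 35.35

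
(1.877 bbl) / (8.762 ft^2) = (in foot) 1.203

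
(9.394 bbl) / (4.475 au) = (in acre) 5.513e-16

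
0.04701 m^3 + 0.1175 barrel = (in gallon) 17.35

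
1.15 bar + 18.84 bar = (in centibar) 1999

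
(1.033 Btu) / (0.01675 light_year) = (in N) 6.878e-12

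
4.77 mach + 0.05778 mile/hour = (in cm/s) 1.624e+05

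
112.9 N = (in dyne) 1.129e+07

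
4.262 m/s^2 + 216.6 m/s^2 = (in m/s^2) 220.9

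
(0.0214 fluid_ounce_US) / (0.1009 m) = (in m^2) 6.272e-06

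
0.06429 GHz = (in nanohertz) 6.429e+16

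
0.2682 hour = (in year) 3.062e-05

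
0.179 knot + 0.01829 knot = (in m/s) 0.1015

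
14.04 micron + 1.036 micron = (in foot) 4.946e-05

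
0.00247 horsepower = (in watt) 1.842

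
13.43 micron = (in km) 1.343e-08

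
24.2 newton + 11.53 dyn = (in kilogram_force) 2.468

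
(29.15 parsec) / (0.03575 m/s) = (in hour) 6.989e+15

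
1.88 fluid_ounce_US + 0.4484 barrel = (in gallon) 18.85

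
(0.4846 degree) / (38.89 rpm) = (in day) 2.404e-08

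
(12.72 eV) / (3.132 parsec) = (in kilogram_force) 2.15e-36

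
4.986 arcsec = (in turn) 3.847e-06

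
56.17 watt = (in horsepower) 0.07533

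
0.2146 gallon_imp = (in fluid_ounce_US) 32.99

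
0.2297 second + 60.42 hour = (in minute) 3625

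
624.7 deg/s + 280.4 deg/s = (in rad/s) 15.8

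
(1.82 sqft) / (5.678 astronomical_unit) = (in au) 1.331e-24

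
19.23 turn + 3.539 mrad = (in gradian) 7692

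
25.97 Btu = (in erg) 2.74e+11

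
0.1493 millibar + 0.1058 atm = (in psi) 1.557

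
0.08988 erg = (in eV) 5.61e+10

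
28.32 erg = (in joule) 2.832e-06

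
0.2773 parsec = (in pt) 2.425e+19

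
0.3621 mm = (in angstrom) 3.621e+06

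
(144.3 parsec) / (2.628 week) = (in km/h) 1.009e+13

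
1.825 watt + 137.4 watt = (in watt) 139.2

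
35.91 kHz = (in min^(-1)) 2.155e+06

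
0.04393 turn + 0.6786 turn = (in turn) 0.7225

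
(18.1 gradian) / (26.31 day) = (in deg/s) 7.166e-06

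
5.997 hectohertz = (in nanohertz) 5.997e+11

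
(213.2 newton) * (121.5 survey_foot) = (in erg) 7.895e+10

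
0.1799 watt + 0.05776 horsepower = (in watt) 43.25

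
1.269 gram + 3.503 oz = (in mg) 1.006e+05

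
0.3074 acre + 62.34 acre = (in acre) 62.65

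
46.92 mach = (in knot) 3.106e+04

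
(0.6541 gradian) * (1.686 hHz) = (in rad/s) 1.732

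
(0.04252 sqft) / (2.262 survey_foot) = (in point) 16.24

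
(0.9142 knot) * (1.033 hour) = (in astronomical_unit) 1.169e-08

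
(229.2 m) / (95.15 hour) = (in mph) 0.001497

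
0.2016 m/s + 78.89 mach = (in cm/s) 2.686e+06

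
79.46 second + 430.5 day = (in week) 61.5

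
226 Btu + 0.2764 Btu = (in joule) 2.387e+05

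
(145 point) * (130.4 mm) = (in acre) 1.648e-06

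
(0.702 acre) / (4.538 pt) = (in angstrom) 1.775e+16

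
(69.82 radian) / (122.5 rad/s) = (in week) 9.424e-07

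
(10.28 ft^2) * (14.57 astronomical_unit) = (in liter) 2.082e+15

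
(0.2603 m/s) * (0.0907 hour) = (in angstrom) 8.499e+11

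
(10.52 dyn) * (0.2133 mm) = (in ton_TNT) 5.363e-18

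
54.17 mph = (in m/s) 24.22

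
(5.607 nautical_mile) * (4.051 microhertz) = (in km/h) 0.1514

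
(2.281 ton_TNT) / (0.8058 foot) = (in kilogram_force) 3.962e+09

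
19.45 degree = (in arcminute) 1167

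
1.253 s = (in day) 1.45e-05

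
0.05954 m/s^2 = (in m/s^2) 0.05954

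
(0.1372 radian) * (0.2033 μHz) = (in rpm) 2.664e-07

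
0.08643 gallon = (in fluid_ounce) 11.06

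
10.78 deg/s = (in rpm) 1.797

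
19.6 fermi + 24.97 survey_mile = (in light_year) 4.248e-12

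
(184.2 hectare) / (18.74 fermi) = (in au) 6.57e+08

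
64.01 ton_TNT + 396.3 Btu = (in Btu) 2.538e+08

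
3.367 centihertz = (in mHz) 33.67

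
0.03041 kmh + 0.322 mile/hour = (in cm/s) 15.24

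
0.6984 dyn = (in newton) 6.984e-06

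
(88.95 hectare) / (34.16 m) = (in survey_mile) 16.18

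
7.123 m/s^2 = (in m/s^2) 7.123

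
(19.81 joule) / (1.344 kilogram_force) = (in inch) 59.17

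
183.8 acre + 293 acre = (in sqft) 2.077e+07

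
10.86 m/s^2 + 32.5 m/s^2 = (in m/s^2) 43.36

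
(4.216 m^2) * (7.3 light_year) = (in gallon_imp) 6.405e+19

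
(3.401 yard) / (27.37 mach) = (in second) 0.0003337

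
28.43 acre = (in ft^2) 1.238e+06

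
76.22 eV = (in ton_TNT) 2.919e-27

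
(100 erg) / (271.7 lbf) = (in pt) 2.345e-05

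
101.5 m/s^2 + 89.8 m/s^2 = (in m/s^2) 191.3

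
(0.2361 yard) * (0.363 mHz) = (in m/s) 7.837e-05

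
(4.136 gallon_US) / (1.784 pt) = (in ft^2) 267.8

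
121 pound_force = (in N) 538.2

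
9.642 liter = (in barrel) 0.06065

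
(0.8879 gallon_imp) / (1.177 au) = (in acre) 5.665e-18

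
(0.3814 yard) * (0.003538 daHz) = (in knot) 0.02398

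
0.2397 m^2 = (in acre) 5.923e-05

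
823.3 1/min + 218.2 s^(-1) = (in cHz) 2.319e+04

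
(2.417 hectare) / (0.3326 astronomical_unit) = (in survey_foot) 1.594e-06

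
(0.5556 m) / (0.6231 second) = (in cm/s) 89.17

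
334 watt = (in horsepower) 0.4479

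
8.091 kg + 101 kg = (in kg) 109.1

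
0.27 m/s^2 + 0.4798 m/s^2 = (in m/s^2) 0.7498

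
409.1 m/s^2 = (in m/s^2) 409.1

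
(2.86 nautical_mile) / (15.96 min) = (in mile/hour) 12.37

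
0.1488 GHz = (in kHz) 1.488e+05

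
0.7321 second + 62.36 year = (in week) 3252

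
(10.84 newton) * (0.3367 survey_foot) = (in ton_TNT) 2.659e-10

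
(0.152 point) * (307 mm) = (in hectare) 1.646e-09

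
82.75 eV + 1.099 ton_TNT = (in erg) 4.598e+16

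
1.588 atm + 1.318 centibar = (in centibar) 162.2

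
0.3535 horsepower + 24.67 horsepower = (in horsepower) 25.02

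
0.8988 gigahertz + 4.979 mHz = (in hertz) 8.988e+08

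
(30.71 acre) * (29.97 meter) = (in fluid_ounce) 1.259e+11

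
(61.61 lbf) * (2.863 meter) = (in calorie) 187.5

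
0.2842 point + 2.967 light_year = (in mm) 2.807e+19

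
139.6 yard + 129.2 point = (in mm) 1.277e+05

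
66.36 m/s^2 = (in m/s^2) 66.36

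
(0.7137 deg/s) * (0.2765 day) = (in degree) 1.705e+04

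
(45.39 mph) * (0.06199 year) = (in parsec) 1.286e-09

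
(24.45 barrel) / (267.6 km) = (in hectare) 1.453e-09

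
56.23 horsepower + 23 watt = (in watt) 4.195e+04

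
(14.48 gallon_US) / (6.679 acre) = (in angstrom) 2.028e+04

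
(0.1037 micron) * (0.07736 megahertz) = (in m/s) 0.008022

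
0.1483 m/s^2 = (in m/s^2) 0.1483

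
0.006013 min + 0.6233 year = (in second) 1.966e+07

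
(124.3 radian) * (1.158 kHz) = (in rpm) 1.375e+06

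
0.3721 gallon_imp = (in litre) 1.692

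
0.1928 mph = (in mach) 0.0002531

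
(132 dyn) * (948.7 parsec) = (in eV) 2.412e+35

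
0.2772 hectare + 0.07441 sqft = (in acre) 0.685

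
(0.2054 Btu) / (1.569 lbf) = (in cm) 3105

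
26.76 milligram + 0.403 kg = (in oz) 14.22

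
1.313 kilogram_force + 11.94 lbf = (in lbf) 14.83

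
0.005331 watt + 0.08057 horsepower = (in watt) 60.09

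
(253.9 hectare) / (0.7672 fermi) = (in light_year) 3.498e+05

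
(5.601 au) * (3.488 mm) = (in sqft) 3.146e+10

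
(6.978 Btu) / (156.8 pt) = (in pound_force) 2.992e+04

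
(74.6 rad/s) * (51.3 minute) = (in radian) 2.296e+05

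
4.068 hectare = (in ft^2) 4.379e+05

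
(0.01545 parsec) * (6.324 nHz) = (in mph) 6.744e+06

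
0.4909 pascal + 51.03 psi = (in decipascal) 3.518e+06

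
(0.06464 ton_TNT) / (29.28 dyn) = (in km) 9.237e+08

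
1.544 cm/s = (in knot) 0.03001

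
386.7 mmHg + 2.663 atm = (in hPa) 3214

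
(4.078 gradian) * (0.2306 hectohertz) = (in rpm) 14.11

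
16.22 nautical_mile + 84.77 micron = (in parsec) 9.735e-13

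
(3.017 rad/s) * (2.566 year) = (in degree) 1.399e+10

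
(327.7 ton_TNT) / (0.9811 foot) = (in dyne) 4.585e+17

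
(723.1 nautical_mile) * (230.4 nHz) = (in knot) 0.5998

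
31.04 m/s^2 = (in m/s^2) 31.04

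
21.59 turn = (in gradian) 8636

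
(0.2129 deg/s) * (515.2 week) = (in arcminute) 3.98e+09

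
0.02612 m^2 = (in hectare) 2.612e-06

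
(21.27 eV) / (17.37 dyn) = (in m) 1.962e-14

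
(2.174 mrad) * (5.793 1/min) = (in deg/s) 0.01203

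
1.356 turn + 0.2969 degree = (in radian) 8.525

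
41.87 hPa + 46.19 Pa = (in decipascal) 4.233e+04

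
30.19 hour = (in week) 0.1797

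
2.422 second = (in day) 2.803e-05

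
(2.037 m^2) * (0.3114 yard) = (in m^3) 0.58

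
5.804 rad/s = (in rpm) 55.42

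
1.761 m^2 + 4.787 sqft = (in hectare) 0.0002206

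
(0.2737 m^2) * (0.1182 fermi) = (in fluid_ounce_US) 1.094e-12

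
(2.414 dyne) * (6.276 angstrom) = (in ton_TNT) 3.621e-24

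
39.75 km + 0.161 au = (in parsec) 7.806e-07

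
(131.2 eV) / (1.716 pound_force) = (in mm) 2.754e-15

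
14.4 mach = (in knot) 9531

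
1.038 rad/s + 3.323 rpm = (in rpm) 13.24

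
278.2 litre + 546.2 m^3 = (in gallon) 1.444e+05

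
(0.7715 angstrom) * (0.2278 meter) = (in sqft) 1.892e-10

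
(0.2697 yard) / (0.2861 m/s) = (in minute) 0.01437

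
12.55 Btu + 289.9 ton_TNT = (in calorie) 2.899e+11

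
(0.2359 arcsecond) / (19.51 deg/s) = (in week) 5.553e-12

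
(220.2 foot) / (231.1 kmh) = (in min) 0.01743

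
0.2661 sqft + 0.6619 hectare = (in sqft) 7.125e+04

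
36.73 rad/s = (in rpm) 350.7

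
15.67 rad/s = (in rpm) 149.6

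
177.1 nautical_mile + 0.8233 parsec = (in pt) 7.201e+19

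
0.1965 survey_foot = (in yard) 0.0655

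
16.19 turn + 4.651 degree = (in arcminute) 3.5e+05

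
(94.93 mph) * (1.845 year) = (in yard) 2.7e+09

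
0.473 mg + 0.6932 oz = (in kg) 0.01965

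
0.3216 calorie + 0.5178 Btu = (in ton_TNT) 1.309e-07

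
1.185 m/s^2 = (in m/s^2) 1.185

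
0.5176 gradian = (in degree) 0.4658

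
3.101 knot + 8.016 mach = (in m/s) 2731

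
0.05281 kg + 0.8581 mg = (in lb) 0.1164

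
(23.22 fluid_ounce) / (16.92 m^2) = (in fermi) 4.058e+10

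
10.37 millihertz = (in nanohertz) 1.037e+07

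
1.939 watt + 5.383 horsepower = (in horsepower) 5.386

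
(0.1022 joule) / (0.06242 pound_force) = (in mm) 368.1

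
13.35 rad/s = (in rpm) 127.5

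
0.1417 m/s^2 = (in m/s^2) 0.1417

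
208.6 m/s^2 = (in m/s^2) 208.6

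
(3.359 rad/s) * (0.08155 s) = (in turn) 0.0436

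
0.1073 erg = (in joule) 1.073e-08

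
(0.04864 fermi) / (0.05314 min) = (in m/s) 1.526e-17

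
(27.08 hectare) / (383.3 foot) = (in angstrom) 2.318e+13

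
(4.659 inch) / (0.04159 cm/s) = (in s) 284.5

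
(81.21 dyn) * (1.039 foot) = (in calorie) 6.147e-05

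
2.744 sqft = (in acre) 6.299e-05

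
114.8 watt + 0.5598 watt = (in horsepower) 0.1547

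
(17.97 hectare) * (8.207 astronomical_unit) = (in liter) 2.206e+20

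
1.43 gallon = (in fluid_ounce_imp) 190.5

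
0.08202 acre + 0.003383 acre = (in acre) 0.0854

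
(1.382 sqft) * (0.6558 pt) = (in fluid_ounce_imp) 1.045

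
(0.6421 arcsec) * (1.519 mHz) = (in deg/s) 2.709e-07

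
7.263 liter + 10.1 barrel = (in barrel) 10.15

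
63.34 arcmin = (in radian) 0.01842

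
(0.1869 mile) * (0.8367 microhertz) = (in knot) 0.0004892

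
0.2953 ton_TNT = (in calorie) 2.953e+08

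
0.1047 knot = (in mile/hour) 0.1205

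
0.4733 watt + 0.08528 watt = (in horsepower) 0.0007491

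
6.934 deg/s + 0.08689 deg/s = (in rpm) 1.17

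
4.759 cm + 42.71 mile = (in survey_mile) 42.71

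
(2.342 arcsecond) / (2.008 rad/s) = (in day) 6.545e-11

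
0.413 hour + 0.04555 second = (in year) 4.715e-05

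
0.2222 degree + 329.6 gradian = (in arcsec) 1.069e+06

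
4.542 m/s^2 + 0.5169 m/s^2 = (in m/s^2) 5.059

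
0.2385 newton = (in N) 0.2385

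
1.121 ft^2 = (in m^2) 0.1041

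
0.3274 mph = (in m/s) 0.1464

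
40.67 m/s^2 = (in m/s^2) 40.67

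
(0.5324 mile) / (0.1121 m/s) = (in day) 0.08846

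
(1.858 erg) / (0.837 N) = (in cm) 2.22e-05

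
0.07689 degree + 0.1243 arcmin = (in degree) 0.07896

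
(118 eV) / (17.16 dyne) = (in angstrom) 0.001102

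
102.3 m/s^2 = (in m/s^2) 102.3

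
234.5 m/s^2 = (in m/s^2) 234.5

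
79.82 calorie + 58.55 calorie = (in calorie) 138.4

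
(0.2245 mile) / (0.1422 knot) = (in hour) 1.372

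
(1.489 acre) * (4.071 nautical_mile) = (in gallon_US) 1.2e+10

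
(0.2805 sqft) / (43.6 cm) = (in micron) 5.977e+04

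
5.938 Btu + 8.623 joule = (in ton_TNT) 1.499e-06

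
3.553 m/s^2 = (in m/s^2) 3.553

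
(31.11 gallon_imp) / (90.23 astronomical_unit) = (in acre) 2.589e-18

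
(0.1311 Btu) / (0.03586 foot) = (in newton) 1.265e+04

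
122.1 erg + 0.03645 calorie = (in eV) 9.519e+17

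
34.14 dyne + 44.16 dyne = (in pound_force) 0.000176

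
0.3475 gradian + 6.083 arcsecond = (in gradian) 0.3494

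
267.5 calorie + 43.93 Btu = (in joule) 4.747e+04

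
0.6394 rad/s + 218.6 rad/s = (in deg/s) 1.256e+04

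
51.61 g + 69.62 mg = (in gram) 51.68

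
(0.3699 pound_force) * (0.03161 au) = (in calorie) 1.86e+09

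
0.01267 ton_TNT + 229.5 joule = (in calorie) 1.267e+07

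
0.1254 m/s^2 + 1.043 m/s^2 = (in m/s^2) 1.168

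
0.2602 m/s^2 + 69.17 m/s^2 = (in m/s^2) 69.43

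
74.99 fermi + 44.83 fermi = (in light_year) 1.266e-29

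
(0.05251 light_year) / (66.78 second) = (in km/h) 2.678e+13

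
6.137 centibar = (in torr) 46.03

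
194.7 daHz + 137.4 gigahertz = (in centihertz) 1.374e+13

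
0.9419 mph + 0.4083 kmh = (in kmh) 1.924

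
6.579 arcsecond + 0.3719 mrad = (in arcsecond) 83.29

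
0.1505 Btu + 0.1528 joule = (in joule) 158.9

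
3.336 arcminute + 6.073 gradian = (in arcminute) 331.3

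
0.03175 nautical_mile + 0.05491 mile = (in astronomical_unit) 9.838e-10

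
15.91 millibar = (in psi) 0.2308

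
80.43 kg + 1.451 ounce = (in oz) 2839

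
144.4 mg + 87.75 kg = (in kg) 87.75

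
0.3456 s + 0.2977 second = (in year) 2.04e-08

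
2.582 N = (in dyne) 2.582e+05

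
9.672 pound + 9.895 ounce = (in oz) 164.6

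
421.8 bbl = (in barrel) 421.8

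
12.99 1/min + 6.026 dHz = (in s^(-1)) 0.8191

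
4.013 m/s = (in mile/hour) 8.977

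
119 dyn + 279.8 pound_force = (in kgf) 126.9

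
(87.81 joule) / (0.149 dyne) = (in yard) 6.445e+07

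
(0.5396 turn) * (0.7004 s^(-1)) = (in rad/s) 2.375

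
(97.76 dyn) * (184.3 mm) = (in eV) 1.125e+15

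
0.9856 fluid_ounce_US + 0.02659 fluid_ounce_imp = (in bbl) 0.0001881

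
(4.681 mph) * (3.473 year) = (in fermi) 2.292e+23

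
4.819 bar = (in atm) 4.756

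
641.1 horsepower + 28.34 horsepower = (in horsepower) 669.4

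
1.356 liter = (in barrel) 0.008529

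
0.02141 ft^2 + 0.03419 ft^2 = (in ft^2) 0.0556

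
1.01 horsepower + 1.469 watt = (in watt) 754.6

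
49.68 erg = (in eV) 3.101e+13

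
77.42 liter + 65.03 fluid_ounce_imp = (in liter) 79.27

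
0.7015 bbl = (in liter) 111.5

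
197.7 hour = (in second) 7.117e+05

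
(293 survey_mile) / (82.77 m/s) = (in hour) 1.582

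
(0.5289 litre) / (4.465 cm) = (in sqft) 0.1275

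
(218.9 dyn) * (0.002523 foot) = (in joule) 1.683e-06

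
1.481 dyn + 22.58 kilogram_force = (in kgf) 22.58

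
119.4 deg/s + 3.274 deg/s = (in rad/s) 2.141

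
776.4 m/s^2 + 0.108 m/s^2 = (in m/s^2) 776.5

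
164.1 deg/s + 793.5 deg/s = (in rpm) 159.6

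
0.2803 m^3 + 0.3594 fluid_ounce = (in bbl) 1.763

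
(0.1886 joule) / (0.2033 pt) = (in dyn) 2.63e+08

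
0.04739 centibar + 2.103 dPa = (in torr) 0.357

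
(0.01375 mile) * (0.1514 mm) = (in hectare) 3.35e-07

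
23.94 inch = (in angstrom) 6.081e+09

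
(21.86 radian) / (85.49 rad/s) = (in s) 0.2557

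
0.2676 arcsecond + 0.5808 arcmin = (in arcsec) 35.12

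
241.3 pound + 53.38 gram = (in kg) 109.5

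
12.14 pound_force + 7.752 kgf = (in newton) 130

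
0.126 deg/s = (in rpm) 0.021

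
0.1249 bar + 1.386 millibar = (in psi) 1.832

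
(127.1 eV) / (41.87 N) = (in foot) 1.596e-18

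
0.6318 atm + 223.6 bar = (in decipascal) 2.242e+08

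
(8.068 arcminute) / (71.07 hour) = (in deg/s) 5.256e-07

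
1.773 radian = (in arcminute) 6095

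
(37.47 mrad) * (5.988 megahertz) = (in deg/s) 1.286e+07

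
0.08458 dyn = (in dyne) 0.08458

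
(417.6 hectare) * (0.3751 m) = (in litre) 1.566e+09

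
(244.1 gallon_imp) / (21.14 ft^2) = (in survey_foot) 1.854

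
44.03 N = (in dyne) 4.403e+06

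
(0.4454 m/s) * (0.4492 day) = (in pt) 4.9e+07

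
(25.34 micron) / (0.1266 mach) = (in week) 9.72e-13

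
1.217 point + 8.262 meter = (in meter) 8.262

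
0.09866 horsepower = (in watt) 73.57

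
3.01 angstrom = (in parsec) 9.755e-27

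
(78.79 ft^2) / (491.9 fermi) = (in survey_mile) 9.246e+09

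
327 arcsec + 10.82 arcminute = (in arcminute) 16.27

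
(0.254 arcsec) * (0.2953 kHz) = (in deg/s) 0.02084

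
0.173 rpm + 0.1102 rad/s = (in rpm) 1.225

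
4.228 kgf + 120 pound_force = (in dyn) 5.752e+07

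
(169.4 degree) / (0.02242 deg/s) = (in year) 0.0002396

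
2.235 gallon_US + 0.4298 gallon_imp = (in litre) 10.41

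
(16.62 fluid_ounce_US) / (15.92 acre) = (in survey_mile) 4.74e-12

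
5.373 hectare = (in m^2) 5.373e+04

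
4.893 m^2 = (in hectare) 0.0004893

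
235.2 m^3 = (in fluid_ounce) 7.953e+06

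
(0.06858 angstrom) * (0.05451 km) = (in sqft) 4.024e-09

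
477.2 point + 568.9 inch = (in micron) 1.462e+07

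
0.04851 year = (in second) 1.53e+06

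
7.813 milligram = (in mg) 7.813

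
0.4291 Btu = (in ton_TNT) 1.082e-07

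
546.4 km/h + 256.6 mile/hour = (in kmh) 959.4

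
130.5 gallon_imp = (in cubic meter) 0.5933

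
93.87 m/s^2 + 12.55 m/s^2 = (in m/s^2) 106.4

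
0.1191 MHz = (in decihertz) 1.191e+06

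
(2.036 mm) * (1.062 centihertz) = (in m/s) 2.162e-05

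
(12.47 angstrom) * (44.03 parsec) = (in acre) 4.186e+05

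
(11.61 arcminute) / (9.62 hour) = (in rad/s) 9.752e-08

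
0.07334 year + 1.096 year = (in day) 426.8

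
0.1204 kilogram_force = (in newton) 1.181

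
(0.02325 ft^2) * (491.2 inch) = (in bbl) 0.1695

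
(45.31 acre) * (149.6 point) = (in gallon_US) 2.556e+06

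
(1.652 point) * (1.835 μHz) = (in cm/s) 1.069e-07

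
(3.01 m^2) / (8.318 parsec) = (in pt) 3.324e-14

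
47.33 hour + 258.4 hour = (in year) 0.0349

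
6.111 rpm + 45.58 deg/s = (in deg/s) 82.25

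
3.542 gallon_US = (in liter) 13.41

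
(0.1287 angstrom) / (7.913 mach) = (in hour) 1.327e-18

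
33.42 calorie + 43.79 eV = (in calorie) 33.42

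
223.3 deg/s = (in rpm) 37.22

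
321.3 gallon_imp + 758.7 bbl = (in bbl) 767.9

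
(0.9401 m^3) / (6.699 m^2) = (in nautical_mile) 7.577e-05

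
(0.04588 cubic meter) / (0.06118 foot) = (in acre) 0.000608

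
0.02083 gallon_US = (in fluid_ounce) 2.666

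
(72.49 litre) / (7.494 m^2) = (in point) 27.42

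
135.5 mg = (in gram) 0.1355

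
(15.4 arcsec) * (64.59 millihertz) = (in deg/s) 0.0002763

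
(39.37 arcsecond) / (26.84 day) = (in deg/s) 4.716e-09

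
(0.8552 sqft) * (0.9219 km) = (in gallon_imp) 1.611e+04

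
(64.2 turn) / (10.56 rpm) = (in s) 364.8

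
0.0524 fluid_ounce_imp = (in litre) 0.001489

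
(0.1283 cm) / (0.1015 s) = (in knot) 0.02457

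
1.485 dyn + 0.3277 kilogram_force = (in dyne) 3.214e+05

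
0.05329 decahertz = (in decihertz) 5.329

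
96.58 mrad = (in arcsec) 1.992e+04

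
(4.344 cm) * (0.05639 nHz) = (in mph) 5.48e-12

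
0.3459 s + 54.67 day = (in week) 7.81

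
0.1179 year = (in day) 43.03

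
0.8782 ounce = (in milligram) 2.49e+04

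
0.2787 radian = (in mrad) 278.7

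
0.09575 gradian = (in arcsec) 310.2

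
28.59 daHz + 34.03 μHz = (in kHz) 0.2859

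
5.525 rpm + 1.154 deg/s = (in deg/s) 34.3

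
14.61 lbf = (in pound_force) 14.61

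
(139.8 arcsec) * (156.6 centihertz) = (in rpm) 0.01014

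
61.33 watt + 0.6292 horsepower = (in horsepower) 0.7114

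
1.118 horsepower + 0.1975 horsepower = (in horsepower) 1.316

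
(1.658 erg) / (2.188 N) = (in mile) 4.709e-11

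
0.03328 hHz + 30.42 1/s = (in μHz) 3.375e+07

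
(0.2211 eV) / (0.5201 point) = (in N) 1.931e-16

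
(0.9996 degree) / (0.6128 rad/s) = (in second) 0.02847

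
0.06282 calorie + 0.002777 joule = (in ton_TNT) 6.348e-11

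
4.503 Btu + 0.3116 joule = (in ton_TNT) 1.136e-06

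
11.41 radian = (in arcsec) 2.353e+06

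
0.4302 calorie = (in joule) 1.8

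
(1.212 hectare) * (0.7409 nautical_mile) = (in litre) 1.663e+10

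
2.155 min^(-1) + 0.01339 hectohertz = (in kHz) 0.001375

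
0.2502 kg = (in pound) 0.5516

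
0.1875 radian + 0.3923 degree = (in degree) 11.14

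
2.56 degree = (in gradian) 2.844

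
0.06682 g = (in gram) 0.06682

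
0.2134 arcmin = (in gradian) 0.003952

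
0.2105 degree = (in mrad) 3.674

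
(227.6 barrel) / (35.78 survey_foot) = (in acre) 0.0008199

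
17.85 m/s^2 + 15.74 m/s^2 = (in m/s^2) 33.59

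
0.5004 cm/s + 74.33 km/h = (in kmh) 74.35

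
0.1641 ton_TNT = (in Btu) 6.508e+05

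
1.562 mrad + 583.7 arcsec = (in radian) 0.004392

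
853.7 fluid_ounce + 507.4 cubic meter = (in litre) 5.074e+05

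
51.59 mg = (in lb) 0.0001137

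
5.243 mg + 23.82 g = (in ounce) 0.8404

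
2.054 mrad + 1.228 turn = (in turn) 1.228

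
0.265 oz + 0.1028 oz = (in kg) 0.01043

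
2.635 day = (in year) 0.007219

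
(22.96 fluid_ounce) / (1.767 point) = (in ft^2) 11.72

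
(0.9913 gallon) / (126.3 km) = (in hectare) 2.971e-12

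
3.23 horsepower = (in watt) 2409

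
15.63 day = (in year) 0.04282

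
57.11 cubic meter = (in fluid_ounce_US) 1.931e+06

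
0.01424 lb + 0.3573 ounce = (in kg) 0.01659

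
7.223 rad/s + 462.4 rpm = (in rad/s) 55.65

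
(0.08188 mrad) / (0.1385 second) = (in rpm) 0.005645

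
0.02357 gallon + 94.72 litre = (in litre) 94.81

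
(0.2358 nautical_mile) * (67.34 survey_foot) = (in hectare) 0.8963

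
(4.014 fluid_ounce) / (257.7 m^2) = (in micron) 0.4606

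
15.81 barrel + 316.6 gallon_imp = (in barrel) 24.86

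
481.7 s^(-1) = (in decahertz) 48.17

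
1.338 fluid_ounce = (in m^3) 3.957e-05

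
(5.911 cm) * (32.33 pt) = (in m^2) 0.0006742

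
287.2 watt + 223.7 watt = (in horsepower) 0.6851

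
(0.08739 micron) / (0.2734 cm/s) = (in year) 1.014e-12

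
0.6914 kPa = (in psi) 0.1003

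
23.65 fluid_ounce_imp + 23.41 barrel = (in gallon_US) 983.4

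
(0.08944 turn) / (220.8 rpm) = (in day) 2.813e-07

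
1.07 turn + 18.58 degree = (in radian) 7.047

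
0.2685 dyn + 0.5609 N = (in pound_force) 0.1261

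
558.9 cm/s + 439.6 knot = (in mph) 518.4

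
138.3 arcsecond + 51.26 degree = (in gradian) 57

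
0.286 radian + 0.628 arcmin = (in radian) 0.2862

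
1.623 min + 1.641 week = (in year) 0.03147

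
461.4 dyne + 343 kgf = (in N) 3364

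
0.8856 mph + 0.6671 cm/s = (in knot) 0.7825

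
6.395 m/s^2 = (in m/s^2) 6.395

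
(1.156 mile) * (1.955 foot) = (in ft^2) 1.193e+04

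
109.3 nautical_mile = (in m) 2.024e+05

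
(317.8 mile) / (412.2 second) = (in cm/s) 1.241e+05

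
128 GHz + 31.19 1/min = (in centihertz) 1.28e+13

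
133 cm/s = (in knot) 2.585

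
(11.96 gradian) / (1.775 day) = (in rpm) 1.17e-05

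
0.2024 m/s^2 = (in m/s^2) 0.2024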